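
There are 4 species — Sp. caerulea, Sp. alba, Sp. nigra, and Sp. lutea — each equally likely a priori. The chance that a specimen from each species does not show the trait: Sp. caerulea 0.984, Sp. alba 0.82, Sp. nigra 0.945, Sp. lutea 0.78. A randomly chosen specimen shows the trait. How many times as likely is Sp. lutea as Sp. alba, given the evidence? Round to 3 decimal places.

Taking complements, P(trait | each) = Sp. caerulea 0.016, Sp. alba 0.18, Sp. nigra 0.055, Sp. lutea 0.22.
With a uniform prior (1/4 each), posterior ∝ likelihood:
  Sp. caerulea: 0.016
  Sp. alba: 0.18
  Sp. nigra: 0.055
  Sp. lutea: 0.22
Normalizing constant = 0.471.
The ratio is 0.22 / 0.18 (the normalizer cancels) = 1.222.

1.222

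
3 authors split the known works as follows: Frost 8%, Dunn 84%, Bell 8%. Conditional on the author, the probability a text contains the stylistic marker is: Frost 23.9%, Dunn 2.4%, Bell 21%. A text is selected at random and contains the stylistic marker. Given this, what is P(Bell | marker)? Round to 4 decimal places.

Compute prior × likelihood for every hypothesis:
  Frost: 0.08 × 0.239 = 0.01912
  Dunn: 0.84 × 0.024 = 0.02016
  Bell: 0.08 × 0.21 = 0.0168
Total = 0.05608.
P(Bell | evidence) = 0.0168 / 0.05608 ≈ 0.2996.

0.2996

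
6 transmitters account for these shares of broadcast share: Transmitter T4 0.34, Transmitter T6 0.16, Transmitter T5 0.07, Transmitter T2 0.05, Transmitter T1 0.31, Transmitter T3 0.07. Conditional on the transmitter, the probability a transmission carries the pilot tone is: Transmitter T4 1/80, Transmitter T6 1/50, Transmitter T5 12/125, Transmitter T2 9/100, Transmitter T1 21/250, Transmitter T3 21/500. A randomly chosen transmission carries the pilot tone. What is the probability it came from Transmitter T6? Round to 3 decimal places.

Compute prior × likelihood for every hypothesis:
  Transmitter T4: 0.34 × 0.0125 = 0.00425
  Transmitter T6: 0.16 × 0.02 = 0.0032
  Transmitter T5: 0.07 × 0.096 = 0.00672
  Transmitter T2: 0.05 × 0.09 = 0.0045
  Transmitter T1: 0.31 × 0.084 = 0.02604
  Transmitter T3: 0.07 × 0.042 = 0.00294
Normalizing constant = 0.04765.
P(Transmitter T6 | evidence) = 0.0032 / 0.04765 ≈ 0.067.

0.067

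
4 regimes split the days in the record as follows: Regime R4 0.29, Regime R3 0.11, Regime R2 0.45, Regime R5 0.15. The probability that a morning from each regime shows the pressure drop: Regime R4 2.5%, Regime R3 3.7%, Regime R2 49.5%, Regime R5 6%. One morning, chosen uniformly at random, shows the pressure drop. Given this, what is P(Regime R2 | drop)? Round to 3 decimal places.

0.916

By Bayes' rule, posterior ∝ prior × likelihood:
  Regime R4: 0.29 × 0.025 = 0.00725
  Regime R3: 0.11 × 0.037 = 0.00407
  Regime R2: 0.45 × 0.495 = 0.22275
  Regime R5: 0.15 × 0.06 = 0.009
Total = 0.24307.
P(Regime R2 | evidence) = 0.22275 / 0.24307 ≈ 0.916.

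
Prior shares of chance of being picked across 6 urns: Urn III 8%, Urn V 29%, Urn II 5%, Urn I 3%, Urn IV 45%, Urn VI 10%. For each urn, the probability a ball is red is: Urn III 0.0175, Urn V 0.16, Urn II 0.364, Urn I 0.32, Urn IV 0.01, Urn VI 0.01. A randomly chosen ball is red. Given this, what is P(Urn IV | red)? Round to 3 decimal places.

0.055

By Bayes' rule, posterior ∝ prior × likelihood:
  Urn III: 0.08 × 0.0175 = 0.0014
  Urn V: 0.29 × 0.16 = 0.0464
  Urn II: 0.05 × 0.364 = 0.0182
  Urn I: 0.03 × 0.32 = 0.0096
  Urn IV: 0.45 × 0.01 = 0.0045
  Urn VI: 0.1 × 0.01 = 0.001
Sum = 0.0811.
P(Urn IV | evidence) = 0.0045 / 0.0811 ≈ 0.055.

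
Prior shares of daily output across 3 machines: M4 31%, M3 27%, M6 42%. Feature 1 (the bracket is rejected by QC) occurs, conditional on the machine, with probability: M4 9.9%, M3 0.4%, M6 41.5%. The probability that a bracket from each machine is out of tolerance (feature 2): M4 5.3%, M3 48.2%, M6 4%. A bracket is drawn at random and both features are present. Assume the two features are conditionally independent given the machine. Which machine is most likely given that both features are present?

Compute prior × likelihood for every hypothesis:
  M4: 0.31 × 0.099 × 0.053 = 0.00162657
  M3: 0.27 × 0.004 × 0.482 = 0.00052056
  M6: 0.42 × 0.415 × 0.04 = 0.006972
Normalizing constant = 0.00911913.
Largest term belongs to M6, so M6 is most probable.

M6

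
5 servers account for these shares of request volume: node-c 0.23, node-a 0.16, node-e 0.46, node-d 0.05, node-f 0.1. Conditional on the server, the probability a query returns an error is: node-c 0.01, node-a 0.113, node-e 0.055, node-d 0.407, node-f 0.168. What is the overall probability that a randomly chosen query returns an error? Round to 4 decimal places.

Compute prior × likelihood for every hypothesis:
  node-c: 0.23 × 0.01 = 0.0023
  node-a: 0.16 × 0.113 = 0.01808
  node-e: 0.46 × 0.055 = 0.0253
  node-d: 0.05 × 0.407 = 0.02035
  node-f: 0.1 × 0.168 = 0.0168
P(error) = 0.0023 + 0.01808 + 0.0253 + 0.02035 + 0.0168 = 0.08283 → 0.0828.

0.0828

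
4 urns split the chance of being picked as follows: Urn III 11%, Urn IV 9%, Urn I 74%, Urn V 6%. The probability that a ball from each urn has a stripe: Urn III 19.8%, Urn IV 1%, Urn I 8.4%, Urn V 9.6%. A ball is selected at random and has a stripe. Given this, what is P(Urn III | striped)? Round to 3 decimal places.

0.240

Prior × likelihood for each hypothesis:
  Urn III: 0.11 × 0.198 = 0.02178
  Urn IV: 0.09 × 0.01 = 0.0009
  Urn I: 0.74 × 0.084 = 0.06216
  Urn V: 0.06 × 0.096 = 0.00576
Normalizing constant = 0.0906.
P(Urn III | evidence) = 0.02178 / 0.0906 ≈ 0.240.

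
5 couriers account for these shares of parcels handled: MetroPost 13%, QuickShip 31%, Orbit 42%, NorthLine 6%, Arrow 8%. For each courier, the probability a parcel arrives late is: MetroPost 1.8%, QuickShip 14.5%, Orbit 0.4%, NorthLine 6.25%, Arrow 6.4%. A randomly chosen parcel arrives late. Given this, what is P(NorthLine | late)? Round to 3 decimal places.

By Bayes' rule, posterior ∝ prior × likelihood:
  MetroPost: 0.13 × 0.018 = 0.00234
  QuickShip: 0.31 × 0.145 = 0.04495
  Orbit: 0.42 × 0.004 = 0.00168
  NorthLine: 0.06 × 0.0625 = 0.00375
  Arrow: 0.08 × 0.064 = 0.00512
Sum = 0.05784.
P(NorthLine | evidence) = 0.00375 / 0.05784 ≈ 0.065.

0.065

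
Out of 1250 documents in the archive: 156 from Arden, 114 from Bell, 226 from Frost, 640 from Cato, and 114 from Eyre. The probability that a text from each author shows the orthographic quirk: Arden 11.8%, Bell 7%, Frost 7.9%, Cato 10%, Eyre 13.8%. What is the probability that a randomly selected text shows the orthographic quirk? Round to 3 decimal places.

0.099

Unnormalized posteriors (prior × likelihood):
  Arden: 0.1248 × 0.118 = 0.0147264
  Bell: 0.0912 × 0.07 = 0.006384
  Frost: 0.1808 × 0.079 = 0.0142832
  Cato: 0.512 × 0.1 = 0.0512
  Eyre: 0.0912 × 0.138 = 0.0125856
P(quirk) = 0.0147264 + 0.006384 + 0.0142832 + 0.0512 + 0.0125856 = 0.0991792 → 0.099.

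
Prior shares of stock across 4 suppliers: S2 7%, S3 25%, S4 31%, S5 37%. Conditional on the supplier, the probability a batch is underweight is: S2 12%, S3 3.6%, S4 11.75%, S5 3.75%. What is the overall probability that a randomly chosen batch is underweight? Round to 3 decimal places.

0.068

By Bayes' rule, posterior ∝ prior × likelihood:
  S2: 0.07 × 0.12 = 0.0084
  S3: 0.25 × 0.036 = 0.009
  S4: 0.31 × 0.1175 = 0.036425
  S5: 0.37 × 0.0375 = 0.013875
P(underweight) = 0.0084 + 0.009 + 0.036425 + 0.013875 = 0.0677 → 0.068.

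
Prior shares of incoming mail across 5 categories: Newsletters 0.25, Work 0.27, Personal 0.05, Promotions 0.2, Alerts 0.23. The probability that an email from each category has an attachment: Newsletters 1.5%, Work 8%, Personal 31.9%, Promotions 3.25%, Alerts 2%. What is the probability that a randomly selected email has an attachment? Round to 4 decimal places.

By Bayes' rule, posterior ∝ prior × likelihood:
  Newsletters: 0.25 × 0.015 = 0.00375
  Work: 0.27 × 0.08 = 0.0216
  Personal: 0.05 × 0.319 = 0.01595
  Promotions: 0.2 × 0.0325 = 0.0065
  Alerts: 0.23 × 0.02 = 0.0046
P(attachment) = 0.00375 + 0.0216 + 0.01595 + 0.0065 + 0.0046 = 0.0524 → 0.0524.

0.0524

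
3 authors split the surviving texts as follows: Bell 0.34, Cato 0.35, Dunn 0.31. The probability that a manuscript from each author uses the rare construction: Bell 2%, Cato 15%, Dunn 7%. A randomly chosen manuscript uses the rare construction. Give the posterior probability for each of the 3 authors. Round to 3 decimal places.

Bell 0.084, Cato 0.648, Dunn 0.268

Compute prior × likelihood for every hypothesis:
  Bell: 0.34 × 0.02 = 0.0068
  Cato: 0.35 × 0.15 = 0.0525
  Dunn: 0.31 × 0.07 = 0.0217
Total = 0.081.
P(Bell | rare-form) = 0.0068/0.081 ≈ 0.084
P(Cato | rare-form) = 0.0525/0.081 ≈ 0.648
P(Dunn | rare-form) = 0.0217/0.081 ≈ 0.268
(Check: 0.084+0.648+0.268 = 1.000.)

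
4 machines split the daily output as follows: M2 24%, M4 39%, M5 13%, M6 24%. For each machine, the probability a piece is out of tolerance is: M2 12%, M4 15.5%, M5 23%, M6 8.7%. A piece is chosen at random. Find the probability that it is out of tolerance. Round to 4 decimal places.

0.1400

By Bayes' rule, posterior ∝ prior × likelihood:
  M2: 0.24 × 0.12 = 0.0288
  M4: 0.39 × 0.155 = 0.06045
  M5: 0.13 × 0.23 = 0.0299
  M6: 0.24 × 0.087 = 0.02088
P(oversize) = 0.0288 + 0.06045 + 0.0299 + 0.02088 = 0.14003 → 0.1400.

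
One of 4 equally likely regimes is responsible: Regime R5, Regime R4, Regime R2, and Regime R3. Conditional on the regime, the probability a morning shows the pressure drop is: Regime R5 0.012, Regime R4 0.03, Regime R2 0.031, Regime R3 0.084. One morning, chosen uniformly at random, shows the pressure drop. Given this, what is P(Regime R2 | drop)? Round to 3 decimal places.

0.197

With a uniform prior (1/4 each), posterior ∝ likelihood:
  Regime R5: 0.012
  Regime R4: 0.03
  Regime R2: 0.031
  Regime R3: 0.084
Total = 0.157.
P(Regime R2 | evidence) = 0.031 / 0.157 ≈ 0.197.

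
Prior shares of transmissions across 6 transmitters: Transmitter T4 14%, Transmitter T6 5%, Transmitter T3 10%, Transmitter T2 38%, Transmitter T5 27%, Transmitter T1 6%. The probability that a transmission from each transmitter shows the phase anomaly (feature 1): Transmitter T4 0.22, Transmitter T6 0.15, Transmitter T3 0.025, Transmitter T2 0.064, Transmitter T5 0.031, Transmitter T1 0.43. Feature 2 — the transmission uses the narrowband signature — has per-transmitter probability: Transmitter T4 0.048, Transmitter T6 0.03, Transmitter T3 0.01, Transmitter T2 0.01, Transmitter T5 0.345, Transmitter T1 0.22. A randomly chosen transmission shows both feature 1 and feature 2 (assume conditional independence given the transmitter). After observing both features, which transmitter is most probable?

Transmitter T1

By Bayes' rule, posterior ∝ prior × likelihood:
  Transmitter T4: 0.14 × 0.22 × 0.048 = 0.0014784
  Transmitter T6: 0.05 × 0.15 × 0.03 = 0.000225
  Transmitter T3: 0.1 × 0.025 × 0.01 = 0.000025
  Transmitter T2: 0.38 × 0.064 × 0.01 = 0.0002432
  Transmitter T5: 0.27 × 0.031 × 0.345 = 0.00288765
  Transmitter T1: 0.06 × 0.43 × 0.22 = 0.005676
Sum = 0.01053525.
Largest term belongs to Transmitter T1, so Transmitter T1 is most probable.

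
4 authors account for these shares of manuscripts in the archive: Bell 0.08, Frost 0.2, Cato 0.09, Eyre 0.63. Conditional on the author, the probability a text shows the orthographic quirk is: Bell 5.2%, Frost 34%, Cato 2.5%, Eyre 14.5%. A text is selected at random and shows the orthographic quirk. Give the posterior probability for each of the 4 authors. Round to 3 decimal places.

Bell 0.025, Frost 0.410, Cato 0.014, Eyre 0.551

Compute prior × likelihood for every hypothesis:
  Bell: 0.08 × 0.052 = 0.00416
  Frost: 0.2 × 0.34 = 0.068
  Cato: 0.09 × 0.025 = 0.00225
  Eyre: 0.63 × 0.145 = 0.09135
Normalizing constant = 0.16576.
P(Bell | quirk) = 0.00416/0.16576 ≈ 0.025
P(Frost | quirk) = 0.068/0.16576 ≈ 0.410
P(Cato | quirk) = 0.00225/0.16576 ≈ 0.014
P(Eyre | quirk) = 0.09135/0.16576 ≈ 0.551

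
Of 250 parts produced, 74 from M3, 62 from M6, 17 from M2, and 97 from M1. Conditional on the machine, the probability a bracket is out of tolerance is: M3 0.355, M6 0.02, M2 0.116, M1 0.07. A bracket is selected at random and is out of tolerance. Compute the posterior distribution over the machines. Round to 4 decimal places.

Unnormalized posteriors (prior × likelihood):
  M3: 0.296 × 0.355 = 0.10508
  M6: 0.248 × 0.02 = 0.00496
  M2: 0.068 × 0.116 = 0.007888
  M1: 0.388 × 0.07 = 0.02716
Normalizing constant = 0.145088.
P(M3 | oversize) = 0.10508/0.145088 ≈ 0.7243
P(M6 | oversize) = 0.00496/0.145088 ≈ 0.0342
P(M2 | oversize) = 0.007888/0.145088 ≈ 0.0544
P(M1 | oversize) = 0.02716/0.145088 ≈ 0.1872

M3 0.7243, M6 0.0342, M2 0.0544, M1 0.1872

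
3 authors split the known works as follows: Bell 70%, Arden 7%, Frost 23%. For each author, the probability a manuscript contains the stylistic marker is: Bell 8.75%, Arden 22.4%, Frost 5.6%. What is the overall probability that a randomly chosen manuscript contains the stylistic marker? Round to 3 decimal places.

Unnormalized posteriors (prior × likelihood):
  Bell: 0.7 × 0.0875 = 0.06125
  Arden: 0.07 × 0.224 = 0.01568
  Frost: 0.23 × 0.056 = 0.01288
P(marker) = 0.06125 + 0.01568 + 0.01288 = 0.08981 → 0.090.

0.090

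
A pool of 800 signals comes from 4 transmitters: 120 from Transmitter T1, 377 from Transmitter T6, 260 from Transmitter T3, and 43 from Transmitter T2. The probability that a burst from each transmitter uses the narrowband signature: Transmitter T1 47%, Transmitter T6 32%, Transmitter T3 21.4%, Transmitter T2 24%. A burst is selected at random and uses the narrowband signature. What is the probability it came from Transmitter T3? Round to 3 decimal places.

Unnormalized posteriors (prior × likelihood):
  Transmitter T1: 0.15 × 0.47 = 0.0705
  Transmitter T6: 0.47125 × 0.32 = 0.1508
  Transmitter T3: 0.325 × 0.214 = 0.06955
  Transmitter T2: 0.05375 × 0.24 = 0.0129
Sum = 0.30375.
P(Transmitter T3 | evidence) = 0.06955 / 0.30375 ≈ 0.229.

0.229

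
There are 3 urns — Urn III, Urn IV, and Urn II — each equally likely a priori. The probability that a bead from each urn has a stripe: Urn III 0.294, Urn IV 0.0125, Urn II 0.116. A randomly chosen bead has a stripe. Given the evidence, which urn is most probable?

Urn III

Since the prior is uniform, the posterior is proportional to the likelihood:
  Urn III: 0.294
  Urn IV: 0.0125
  Urn II: 0.116
Total = 0.4225.
Largest term belongs to Urn III, so Urn III is most probable.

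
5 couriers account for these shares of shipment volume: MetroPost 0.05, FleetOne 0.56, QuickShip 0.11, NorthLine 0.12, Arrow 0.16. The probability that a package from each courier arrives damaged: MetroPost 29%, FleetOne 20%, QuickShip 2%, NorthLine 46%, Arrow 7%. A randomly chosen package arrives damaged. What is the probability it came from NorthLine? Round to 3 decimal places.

0.283

Prior × likelihood for each hypothesis:
  MetroPost: 0.05 × 0.29 = 0.0145
  FleetOne: 0.56 × 0.2 = 0.112
  QuickShip: 0.11 × 0.02 = 0.0022
  NorthLine: 0.12 × 0.46 = 0.0552
  Arrow: 0.16 × 0.07 = 0.0112
Total = 0.1951.
P(NorthLine | evidence) = 0.0552 / 0.1951 ≈ 0.283.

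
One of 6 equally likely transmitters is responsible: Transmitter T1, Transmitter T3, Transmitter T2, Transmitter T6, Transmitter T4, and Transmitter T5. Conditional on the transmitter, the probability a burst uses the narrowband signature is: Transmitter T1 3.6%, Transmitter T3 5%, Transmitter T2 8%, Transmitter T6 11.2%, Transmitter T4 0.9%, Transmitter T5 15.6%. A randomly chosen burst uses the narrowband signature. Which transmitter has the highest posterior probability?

Transmitter T5

With a uniform prior (1/6 each), posterior ∝ likelihood:
  Transmitter T1: 0.036
  Transmitter T3: 0.05
  Transmitter T2: 0.08
  Transmitter T6: 0.112
  Transmitter T4: 0.009
  Transmitter T5: 0.156
Total = 0.443.
Largest term belongs to Transmitter T5, so Transmitter T5 is most probable.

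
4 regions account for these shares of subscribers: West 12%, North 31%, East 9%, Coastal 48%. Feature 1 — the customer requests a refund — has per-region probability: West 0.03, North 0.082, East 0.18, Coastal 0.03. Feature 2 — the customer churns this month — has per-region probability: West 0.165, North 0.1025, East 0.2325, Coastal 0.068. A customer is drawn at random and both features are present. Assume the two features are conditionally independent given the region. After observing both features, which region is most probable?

East

Compute prior × likelihood for every hypothesis:
  West: 0.12 × 0.03 × 0.165 = 0.000594
  North: 0.31 × 0.082 × 0.1025 = 0.00260555
  East: 0.09 × 0.18 × 0.2325 = 0.0037665
  Coastal: 0.48 × 0.03 × 0.068 = 0.0009792
Normalizing constant = 0.00794525.
Largest term belongs to East, so East is most probable.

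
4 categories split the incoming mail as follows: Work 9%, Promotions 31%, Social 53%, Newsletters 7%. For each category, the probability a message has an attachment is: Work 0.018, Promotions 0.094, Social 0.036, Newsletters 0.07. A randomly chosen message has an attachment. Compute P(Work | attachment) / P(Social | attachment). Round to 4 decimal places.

0.0849

Prior × likelihood for each hypothesis:
  Work: 0.09 × 0.018 = 0.00162
  Promotions: 0.31 × 0.094 = 0.02914
  Social: 0.53 × 0.036 = 0.01908
  Newsletters: 0.07 × 0.07 = 0.0049
Normalizing constant = 0.05474.
The ratio is 0.00162 / 0.01908 (the normalizer cancels) = 0.0849.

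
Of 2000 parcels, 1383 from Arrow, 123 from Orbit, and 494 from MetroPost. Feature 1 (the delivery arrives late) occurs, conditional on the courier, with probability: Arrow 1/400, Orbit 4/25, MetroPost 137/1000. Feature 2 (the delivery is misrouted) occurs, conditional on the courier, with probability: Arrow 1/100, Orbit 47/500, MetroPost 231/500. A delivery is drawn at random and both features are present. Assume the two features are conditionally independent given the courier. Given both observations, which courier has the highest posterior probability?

Compute prior × likelihood for every hypothesis:
  Arrow: 0.6915 × 0.0025 × 0.01 = 0.0000172875
  Orbit: 0.0615 × 0.16 × 0.094 = 0.00092496
  MetroPost: 0.247 × 0.137 × 0.462 = 0.015633618
Sum = 0.0165758655.
Largest term belongs to MetroPost, so MetroPost is most probable.

MetroPost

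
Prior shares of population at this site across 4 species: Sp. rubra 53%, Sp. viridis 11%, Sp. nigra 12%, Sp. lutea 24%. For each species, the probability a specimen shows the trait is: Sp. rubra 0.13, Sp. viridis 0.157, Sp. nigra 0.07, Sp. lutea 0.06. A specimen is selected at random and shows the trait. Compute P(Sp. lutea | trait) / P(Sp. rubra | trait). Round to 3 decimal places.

Prior × likelihood for each hypothesis:
  Sp. rubra: 0.53 × 0.13 = 0.0689
  Sp. viridis: 0.11 × 0.157 = 0.01727
  Sp. nigra: 0.12 × 0.07 = 0.0084
  Sp. lutea: 0.24 × 0.06 = 0.0144
Normalizing constant = 0.10897.
The ratio is 0.0144 / 0.0689 (the normalizer cancels) = 0.209.

0.209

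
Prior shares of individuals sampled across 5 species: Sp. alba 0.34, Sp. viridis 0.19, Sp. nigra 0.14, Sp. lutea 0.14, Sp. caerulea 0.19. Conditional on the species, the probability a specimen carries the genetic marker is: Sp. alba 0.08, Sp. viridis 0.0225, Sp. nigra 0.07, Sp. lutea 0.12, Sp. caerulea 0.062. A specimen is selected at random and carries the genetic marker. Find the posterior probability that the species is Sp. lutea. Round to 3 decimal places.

0.240

By Bayes' rule, posterior ∝ prior × likelihood:
  Sp. alba: 0.34 × 0.08 = 0.0272
  Sp. viridis: 0.19 × 0.0225 = 0.004275
  Sp. nigra: 0.14 × 0.07 = 0.0098
  Sp. lutea: 0.14 × 0.12 = 0.0168
  Sp. caerulea: 0.19 × 0.062 = 0.01178
Sum = 0.069855.
P(Sp. lutea | evidence) = 0.0168 / 0.069855 ≈ 0.240.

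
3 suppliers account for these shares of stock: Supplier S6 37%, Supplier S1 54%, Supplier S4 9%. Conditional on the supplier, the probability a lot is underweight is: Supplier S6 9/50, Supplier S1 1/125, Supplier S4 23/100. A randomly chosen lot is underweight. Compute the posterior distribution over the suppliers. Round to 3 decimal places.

Unnormalized posteriors (prior × likelihood):
  Supplier S6: 0.37 × 0.18 = 0.0666
  Supplier S1: 0.54 × 0.008 = 0.00432
  Supplier S4: 0.09 × 0.23 = 0.0207
Total = 0.09162.
P(Supplier S6 | underweight) = 0.0666/0.09162 ≈ 0.727
P(Supplier S1 | underweight) = 0.00432/0.09162 ≈ 0.047
P(Supplier S4 | underweight) = 0.0207/0.09162 ≈ 0.226
(Check: 0.727+0.047+0.226 = 1.000.)

Supplier S6 0.727, Supplier S1 0.047, Supplier S4 0.226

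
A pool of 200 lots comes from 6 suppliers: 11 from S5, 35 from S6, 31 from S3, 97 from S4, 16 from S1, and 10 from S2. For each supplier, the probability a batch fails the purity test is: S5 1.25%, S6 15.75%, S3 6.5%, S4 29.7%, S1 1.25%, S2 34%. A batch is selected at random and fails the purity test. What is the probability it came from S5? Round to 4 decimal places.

Unnormalized posteriors (prior × likelihood):
  S5: 0.055 × 0.0125 = 0.0006875
  S6: 0.175 × 0.1575 = 0.0275625
  S3: 0.155 × 0.065 = 0.010075
  S4: 0.485 × 0.297 = 0.144045
  S1: 0.08 × 0.0125 = 0.001
  S2: 0.05 × 0.34 = 0.017
Total = 0.20037.
P(S5 | evidence) = 0.0006875 / 0.20037 ≈ 0.0034.

0.0034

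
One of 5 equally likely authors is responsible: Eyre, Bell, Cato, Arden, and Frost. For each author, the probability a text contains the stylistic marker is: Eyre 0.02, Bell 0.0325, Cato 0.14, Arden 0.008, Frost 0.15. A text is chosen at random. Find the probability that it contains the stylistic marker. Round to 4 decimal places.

0.0701

With a uniform prior (1/5 each), posterior ∝ likelihood:
  Eyre: 0.02
  Bell: 0.0325
  Cato: 0.14
  Arden: 0.008
  Frost: 0.15
P(marker) = (1/5) × (0.02 + 0.0325 + 0.14 + 0.008 + 0.15) = 0.3505/5 ≈ 0.0701.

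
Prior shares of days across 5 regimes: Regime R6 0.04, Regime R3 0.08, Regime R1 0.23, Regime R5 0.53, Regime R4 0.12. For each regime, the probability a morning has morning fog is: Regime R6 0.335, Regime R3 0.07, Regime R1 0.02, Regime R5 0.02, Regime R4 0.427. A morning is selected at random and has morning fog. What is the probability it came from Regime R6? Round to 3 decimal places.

0.157

By Bayes' rule, posterior ∝ prior × likelihood:
  Regime R6: 0.04 × 0.335 = 0.0134
  Regime R3: 0.08 × 0.07 = 0.0056
  Regime R1: 0.23 × 0.02 = 0.0046
  Regime R5: 0.53 × 0.02 = 0.0106
  Regime R4: 0.12 × 0.427 = 0.05124
Sum = 0.08544.
P(Regime R6 | evidence) = 0.0134 / 0.08544 ≈ 0.157.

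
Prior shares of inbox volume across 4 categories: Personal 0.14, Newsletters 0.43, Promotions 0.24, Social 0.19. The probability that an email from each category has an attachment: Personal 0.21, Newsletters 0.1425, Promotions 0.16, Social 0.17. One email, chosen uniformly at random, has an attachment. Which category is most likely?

Prior × likelihood for each hypothesis:
  Personal: 0.14 × 0.21 = 0.0294
  Newsletters: 0.43 × 0.1425 = 0.061275
  Promotions: 0.24 × 0.16 = 0.0384
  Social: 0.19 × 0.17 = 0.0323
Normalizing constant = 0.161375.
Largest term belongs to Newsletters, so Newsletters is most probable.

Newsletters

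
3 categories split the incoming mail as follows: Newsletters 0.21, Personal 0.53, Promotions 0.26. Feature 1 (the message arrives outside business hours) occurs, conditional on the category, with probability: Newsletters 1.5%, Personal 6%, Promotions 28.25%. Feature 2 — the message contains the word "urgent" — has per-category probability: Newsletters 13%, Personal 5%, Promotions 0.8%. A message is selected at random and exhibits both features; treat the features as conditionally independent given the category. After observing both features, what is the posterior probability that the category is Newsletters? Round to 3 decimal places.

Compute prior × likelihood for every hypothesis:
  Newsletters: 0.21 × 0.015 × 0.13 = 0.0004095
  Personal: 0.53 × 0.06 × 0.05 = 0.00159
  Promotions: 0.26 × 0.2825 × 0.008 = 0.0005876
Total = 0.0025871.
P(Newsletters | evidence) = 0.0004095 / 0.0025871 ≈ 0.158.

0.158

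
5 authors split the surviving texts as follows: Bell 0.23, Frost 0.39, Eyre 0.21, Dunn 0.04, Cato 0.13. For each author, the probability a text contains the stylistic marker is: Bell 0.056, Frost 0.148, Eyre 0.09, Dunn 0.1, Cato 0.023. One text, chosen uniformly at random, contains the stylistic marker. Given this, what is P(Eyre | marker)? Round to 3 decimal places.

0.196

Unnormalized posteriors (prior × likelihood):
  Bell: 0.23 × 0.056 = 0.01288
  Frost: 0.39 × 0.148 = 0.05772
  Eyre: 0.21 × 0.09 = 0.0189
  Dunn: 0.04 × 0.1 = 0.004
  Cato: 0.13 × 0.023 = 0.00299
Total = 0.09649.
P(Eyre | evidence) = 0.0189 / 0.09649 ≈ 0.196.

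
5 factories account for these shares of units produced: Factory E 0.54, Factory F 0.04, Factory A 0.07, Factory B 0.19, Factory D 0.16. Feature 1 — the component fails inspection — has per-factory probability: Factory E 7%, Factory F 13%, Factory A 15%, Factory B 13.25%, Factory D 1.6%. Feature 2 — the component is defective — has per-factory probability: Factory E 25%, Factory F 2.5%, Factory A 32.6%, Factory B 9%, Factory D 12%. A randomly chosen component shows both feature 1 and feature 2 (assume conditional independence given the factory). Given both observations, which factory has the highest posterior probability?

Factory E

By Bayes' rule, posterior ∝ prior × likelihood:
  Factory E: 0.54 × 0.07 × 0.25 = 0.00945
  Factory F: 0.04 × 0.13 × 0.025 = 0.00013
  Factory A: 0.07 × 0.15 × 0.326 = 0.003423
  Factory B: 0.19 × 0.1325 × 0.09 = 0.00226575
  Factory D: 0.16 × 0.016 × 0.12 = 0.0003072
Total = 0.01557595.
Largest term belongs to Factory E, so Factory E is most probable.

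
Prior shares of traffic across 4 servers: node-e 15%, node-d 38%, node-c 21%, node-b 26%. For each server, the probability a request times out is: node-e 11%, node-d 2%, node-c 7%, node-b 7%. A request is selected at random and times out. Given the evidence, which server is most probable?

By Bayes' rule, posterior ∝ prior × likelihood:
  node-e: 0.15 × 0.11 = 0.0165
  node-d: 0.38 × 0.02 = 0.0076
  node-c: 0.21 × 0.07 = 0.0147
  node-b: 0.26 × 0.07 = 0.0182
Normalizing constant = 0.057.
Largest term belongs to node-b, so node-b is most probable.

node-b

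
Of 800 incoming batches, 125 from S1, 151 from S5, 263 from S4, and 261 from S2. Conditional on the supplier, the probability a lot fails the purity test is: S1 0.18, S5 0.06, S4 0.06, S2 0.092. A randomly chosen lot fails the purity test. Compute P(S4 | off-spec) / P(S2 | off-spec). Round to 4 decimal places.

0.6572

By Bayes' rule, posterior ∝ prior × likelihood:
  S1: 0.15625 × 0.18 = 0.028125
  S5: 0.18875 × 0.06 = 0.011325
  S4: 0.32875 × 0.06 = 0.019725
  S2: 0.32625 × 0.092 = 0.030015
Sum = 0.08919.
The ratio is 0.019725 / 0.030015 (the normalizer cancels) = 0.6572.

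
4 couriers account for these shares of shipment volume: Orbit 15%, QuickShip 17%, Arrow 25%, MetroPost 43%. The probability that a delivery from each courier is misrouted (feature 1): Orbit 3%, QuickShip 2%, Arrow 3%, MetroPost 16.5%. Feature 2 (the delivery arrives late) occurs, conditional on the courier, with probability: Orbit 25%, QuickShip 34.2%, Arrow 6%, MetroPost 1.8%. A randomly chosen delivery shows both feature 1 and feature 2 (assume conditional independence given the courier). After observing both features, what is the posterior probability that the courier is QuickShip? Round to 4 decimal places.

0.2896

Compute prior × likelihood for every hypothesis:
  Orbit: 0.15 × 0.03 × 0.25 = 0.001125
  QuickShip: 0.17 × 0.02 × 0.342 = 0.0011628
  Arrow: 0.25 × 0.03 × 0.06 = 0.00045
  MetroPost: 0.43 × 0.165 × 0.018 = 0.0012771
Normalizing constant = 0.0040149.
P(QuickShip | evidence) = 0.0011628 / 0.0040149 ≈ 0.2896.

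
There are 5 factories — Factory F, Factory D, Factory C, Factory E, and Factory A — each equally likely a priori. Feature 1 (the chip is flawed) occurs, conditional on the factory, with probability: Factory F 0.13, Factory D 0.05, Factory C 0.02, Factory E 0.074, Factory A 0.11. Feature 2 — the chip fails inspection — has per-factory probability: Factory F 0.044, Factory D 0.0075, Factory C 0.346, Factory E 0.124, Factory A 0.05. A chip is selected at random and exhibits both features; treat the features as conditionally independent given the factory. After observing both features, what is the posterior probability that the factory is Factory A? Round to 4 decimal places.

0.1986

With a uniform prior (1/5 each), posterior ∝ likelihood:
  Factory F: 0.13 × 0.044 = 0.00572
  Factory D: 0.05 × 0.0075 = 0.000375
  Factory C: 0.02 × 0.346 = 0.00692
  Factory E: 0.074 × 0.124 = 0.009176
  Factory A: 0.11 × 0.05 = 0.0055
Sum = 0.027691.
P(Factory A | evidence) = 0.0055 / 0.027691 ≈ 0.1986.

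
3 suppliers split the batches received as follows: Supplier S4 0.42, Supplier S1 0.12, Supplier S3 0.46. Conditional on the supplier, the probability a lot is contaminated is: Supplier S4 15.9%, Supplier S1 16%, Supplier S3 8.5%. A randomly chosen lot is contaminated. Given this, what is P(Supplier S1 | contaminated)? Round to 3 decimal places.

Unnormalized posteriors (prior × likelihood):
  Supplier S4: 0.42 × 0.159 = 0.06678
  Supplier S1: 0.12 × 0.16 = 0.0192
  Supplier S3: 0.46 × 0.085 = 0.0391
Normalizing constant = 0.12508.
P(Supplier S1 | evidence) = 0.0192 / 0.12508 ≈ 0.154.

0.154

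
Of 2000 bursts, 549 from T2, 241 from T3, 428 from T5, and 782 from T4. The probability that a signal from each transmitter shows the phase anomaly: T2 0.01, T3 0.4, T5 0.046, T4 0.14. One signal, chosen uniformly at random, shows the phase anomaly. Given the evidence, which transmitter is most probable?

T4

Compute prior × likelihood for every hypothesis:
  T2: 0.2745 × 0.01 = 0.002745
  T3: 0.1205 × 0.4 = 0.0482
  T5: 0.214 × 0.046 = 0.009844
  T4: 0.391 × 0.14 = 0.05474
Normalizing constant = 0.115529.
Largest term belongs to T4, so T4 is most probable.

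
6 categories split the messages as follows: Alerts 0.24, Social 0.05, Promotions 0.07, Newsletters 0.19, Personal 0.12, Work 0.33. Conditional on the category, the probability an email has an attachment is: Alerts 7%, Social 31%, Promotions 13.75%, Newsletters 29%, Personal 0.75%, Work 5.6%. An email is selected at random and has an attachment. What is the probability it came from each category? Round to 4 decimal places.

Alerts 0.1443, Social 0.1332, Promotions 0.0827, Newsletters 0.4733, Personal 0.0077, Work 0.1588

By Bayes' rule, posterior ∝ prior × likelihood:
  Alerts: 0.24 × 0.07 = 0.0168
  Social: 0.05 × 0.31 = 0.0155
  Promotions: 0.07 × 0.1375 = 0.009625
  Newsletters: 0.19 × 0.29 = 0.0551
  Personal: 0.12 × 0.0075 = 0.0009
  Work: 0.33 × 0.056 = 0.01848
Total = 0.116405.
P(Alerts | attachment) = 0.0168/0.116405 ≈ 0.1443
P(Social | attachment) = 0.0155/0.116405 ≈ 0.1332
P(Promotions | attachment) = 0.009625/0.116405 ≈ 0.0827
P(Newsletters | attachment) = 0.0551/0.116405 ≈ 0.4733
P(Personal | attachment) = 0.0009/0.116405 ≈ 0.0077
P(Work | attachment) = 0.01848/0.116405 ≈ 0.1588
(Check: 0.1443+0.1332+0.0827+0.4733+0.0077+0.1588 = 1.0000.)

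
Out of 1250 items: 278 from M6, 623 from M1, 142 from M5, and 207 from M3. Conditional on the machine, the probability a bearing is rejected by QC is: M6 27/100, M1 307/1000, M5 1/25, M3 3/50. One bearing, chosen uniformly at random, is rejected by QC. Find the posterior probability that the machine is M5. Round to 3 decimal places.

0.020

Unnormalized posteriors (prior × likelihood):
  M6: 0.2224 × 0.27 = 0.060048
  M1: 0.4984 × 0.307 = 0.1530088
  M5: 0.1136 × 0.04 = 0.004544
  M3: 0.1656 × 0.06 = 0.009936
Total = 0.2275368.
P(M5 | evidence) = 0.004544 / 0.2275368 ≈ 0.020.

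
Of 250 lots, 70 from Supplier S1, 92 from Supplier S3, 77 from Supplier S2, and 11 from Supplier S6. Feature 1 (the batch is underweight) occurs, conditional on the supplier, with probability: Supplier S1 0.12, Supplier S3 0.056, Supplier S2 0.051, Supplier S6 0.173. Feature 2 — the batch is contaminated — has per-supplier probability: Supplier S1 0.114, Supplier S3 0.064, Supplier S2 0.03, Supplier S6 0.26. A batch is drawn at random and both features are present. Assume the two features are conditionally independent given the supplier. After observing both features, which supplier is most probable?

Supplier S1

Prior × likelihood for each hypothesis:
  Supplier S1: 0.28 × 0.12 × 0.114 = 0.0038304
  Supplier S3: 0.368 × 0.056 × 0.064 = 0.001318912
  Supplier S2: 0.308 × 0.051 × 0.03 = 0.00047124
  Supplier S6: 0.044 × 0.173 × 0.26 = 0.00197912
Normalizing constant = 0.007599672.
Largest term belongs to Supplier S1, so Supplier S1 is most probable.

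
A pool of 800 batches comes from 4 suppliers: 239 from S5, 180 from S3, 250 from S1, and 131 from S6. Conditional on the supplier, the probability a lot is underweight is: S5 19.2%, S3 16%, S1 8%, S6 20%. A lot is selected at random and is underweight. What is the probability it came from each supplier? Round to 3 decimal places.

By Bayes' rule, posterior ∝ prior × likelihood:
  S5: 0.29875 × 0.192 = 0.05736
  S3: 0.225 × 0.16 = 0.036
  S1: 0.3125 × 0.08 = 0.025
  S6: 0.16375 × 0.2 = 0.03275
Normalizing constant = 0.15111.
P(S5 | underweight) = 0.05736/0.15111 ≈ 0.380
P(S3 | underweight) = 0.036/0.15111 ≈ 0.238
P(S1 | underweight) = 0.025/0.15111 ≈ 0.165
P(S6 | underweight) = 0.03275/0.15111 ≈ 0.217

S5 0.380, S3 0.238, S1 0.165, S6 0.217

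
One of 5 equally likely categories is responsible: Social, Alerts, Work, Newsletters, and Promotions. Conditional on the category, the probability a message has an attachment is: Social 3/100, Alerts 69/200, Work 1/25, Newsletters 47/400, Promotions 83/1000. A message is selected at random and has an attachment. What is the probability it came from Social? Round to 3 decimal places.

With a uniform prior (1/5 each), posterior ∝ likelihood:
  Social: 0.03
  Alerts: 0.345
  Work: 0.04
  Newsletters: 0.1175
  Promotions: 0.083
Normalizing constant = 0.6155.
P(Social | evidence) = 0.03 / 0.6155 ≈ 0.049.

0.049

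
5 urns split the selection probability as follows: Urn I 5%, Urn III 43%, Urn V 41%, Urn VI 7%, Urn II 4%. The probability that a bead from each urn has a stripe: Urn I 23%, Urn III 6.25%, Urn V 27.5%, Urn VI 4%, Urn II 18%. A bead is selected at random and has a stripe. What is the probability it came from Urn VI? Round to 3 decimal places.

0.017

Compute prior × likelihood for every hypothesis:
  Urn I: 0.05 × 0.23 = 0.0115
  Urn III: 0.43 × 0.0625 = 0.026875
  Urn V: 0.41 × 0.275 = 0.11275
  Urn VI: 0.07 × 0.04 = 0.0028
  Urn II: 0.04 × 0.18 = 0.0072
Total = 0.161125.
P(Urn VI | evidence) = 0.0028 / 0.161125 ≈ 0.017.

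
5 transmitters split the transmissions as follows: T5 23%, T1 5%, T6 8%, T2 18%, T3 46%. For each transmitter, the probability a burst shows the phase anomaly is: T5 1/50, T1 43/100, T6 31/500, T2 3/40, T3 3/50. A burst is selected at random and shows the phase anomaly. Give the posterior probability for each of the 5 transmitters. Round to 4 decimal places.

By Bayes' rule, posterior ∝ prior × likelihood:
  T5: 0.23 × 0.02 = 0.0046
  T1: 0.05 × 0.43 = 0.0215
  T6: 0.08 × 0.062 = 0.00496
  T2: 0.18 × 0.075 = 0.0135
  T3: 0.46 × 0.06 = 0.0276
Sum = 0.07216.
P(T5 | anomaly) = 0.0046/0.07216 ≈ 0.0637
P(T1 | anomaly) = 0.0215/0.07216 ≈ 0.2979
P(T6 | anomaly) = 0.00496/0.07216 ≈ 0.0687
P(T2 | anomaly) = 0.0135/0.07216 ≈ 0.1871
P(T3 | anomaly) = 0.0276/0.07216 ≈ 0.3825
(Check: 0.0637+0.2979+0.0687+0.1871+0.3825 = 0.9999.)

T5 0.0637, T1 0.2979, T6 0.0687, T2 0.1871, T3 0.3825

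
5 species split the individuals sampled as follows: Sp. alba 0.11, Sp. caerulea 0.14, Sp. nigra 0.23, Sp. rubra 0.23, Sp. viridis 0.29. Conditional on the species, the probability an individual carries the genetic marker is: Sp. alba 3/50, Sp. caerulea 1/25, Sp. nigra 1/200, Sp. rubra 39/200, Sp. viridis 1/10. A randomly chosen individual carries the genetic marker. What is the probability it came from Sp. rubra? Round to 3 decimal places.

Prior × likelihood for each hypothesis:
  Sp. alba: 0.11 × 0.06 = 0.0066
  Sp. caerulea: 0.14 × 0.04 = 0.0056
  Sp. nigra: 0.23 × 0.005 = 0.00115
  Sp. rubra: 0.23 × 0.195 = 0.04485
  Sp. viridis: 0.29 × 0.1 = 0.029
Sum = 0.0872.
P(Sp. rubra | evidence) = 0.04485 / 0.0872 ≈ 0.514.

0.514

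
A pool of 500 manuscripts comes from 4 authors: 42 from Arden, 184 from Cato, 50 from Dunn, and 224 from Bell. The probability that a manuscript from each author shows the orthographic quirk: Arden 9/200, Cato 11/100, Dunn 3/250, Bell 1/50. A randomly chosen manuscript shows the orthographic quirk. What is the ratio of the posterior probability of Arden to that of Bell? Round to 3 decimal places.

0.422

Unnormalized posteriors (prior × likelihood):
  Arden: 0.084 × 0.045 = 0.00378
  Cato: 0.368 × 0.11 = 0.04048
  Dunn: 0.1 × 0.012 = 0.0012
  Bell: 0.448 × 0.02 = 0.00896
Normalizing constant = 0.05442.
The ratio is 0.00378 / 0.00896 (the normalizer cancels) = 0.422.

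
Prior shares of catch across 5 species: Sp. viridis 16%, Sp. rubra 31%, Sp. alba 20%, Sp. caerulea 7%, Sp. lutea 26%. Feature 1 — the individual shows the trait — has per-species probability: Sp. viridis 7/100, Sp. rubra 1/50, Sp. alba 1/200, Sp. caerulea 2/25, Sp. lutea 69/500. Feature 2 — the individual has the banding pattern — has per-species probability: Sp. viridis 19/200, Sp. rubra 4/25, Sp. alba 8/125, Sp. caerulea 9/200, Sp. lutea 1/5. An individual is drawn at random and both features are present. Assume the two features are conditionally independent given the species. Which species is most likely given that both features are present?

Unnormalized posteriors (prior × likelihood):
  Sp. viridis: 0.16 × 0.07 × 0.095 = 0.001064
  Sp. rubra: 0.31 × 0.02 × 0.16 = 0.000992
  Sp. alba: 0.2 × 0.005 × 0.064 = 0.000064
  Sp. caerulea: 0.07 × 0.08 × 0.045 = 0.000252
  Sp. lutea: 0.26 × 0.138 × 0.2 = 0.007176
Normalizing constant = 0.009548.
Largest term belongs to Sp. lutea, so Sp. lutea is most probable.

Sp. lutea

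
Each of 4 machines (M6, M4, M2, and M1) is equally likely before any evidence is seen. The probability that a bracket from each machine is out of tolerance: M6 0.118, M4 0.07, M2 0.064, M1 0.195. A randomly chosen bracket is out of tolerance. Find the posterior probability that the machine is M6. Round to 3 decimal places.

Since the prior is uniform, the posterior is proportional to the likelihood:
  M6: 0.118
  M4: 0.07
  M2: 0.064
  M1: 0.195
Total = 0.447.
P(M6 | evidence) = 0.118 / 0.447 ≈ 0.264.

0.264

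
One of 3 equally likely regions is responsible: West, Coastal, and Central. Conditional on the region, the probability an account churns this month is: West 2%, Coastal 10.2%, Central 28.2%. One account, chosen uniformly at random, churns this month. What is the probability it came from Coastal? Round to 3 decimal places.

0.252

Since the prior is uniform, the posterior is proportional to the likelihood:
  West: 0.02
  Coastal: 0.102
  Central: 0.282
Total = 0.404.
P(Coastal | evidence) = 0.102 / 0.404 ≈ 0.252.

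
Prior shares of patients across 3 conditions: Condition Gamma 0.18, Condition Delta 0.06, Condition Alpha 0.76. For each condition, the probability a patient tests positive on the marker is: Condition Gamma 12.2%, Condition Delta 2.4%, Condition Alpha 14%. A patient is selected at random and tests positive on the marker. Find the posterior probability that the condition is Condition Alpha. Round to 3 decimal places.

Compute prior × likelihood for every hypothesis:
  Condition Gamma: 0.18 × 0.122 = 0.02196
  Condition Delta: 0.06 × 0.024 = 0.00144
  Condition Alpha: 0.76 × 0.14 = 0.1064
Sum = 0.1298.
P(Condition Alpha | evidence) = 0.1064 / 0.1298 ≈ 0.820.

0.820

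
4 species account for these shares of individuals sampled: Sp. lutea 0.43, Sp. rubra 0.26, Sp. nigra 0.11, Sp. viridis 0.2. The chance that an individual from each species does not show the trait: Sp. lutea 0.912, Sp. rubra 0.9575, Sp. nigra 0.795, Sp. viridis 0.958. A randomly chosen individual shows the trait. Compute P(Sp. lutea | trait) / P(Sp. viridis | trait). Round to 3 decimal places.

4.505

Taking complements, P(trait | each) = Sp. lutea 0.088, Sp. rubra 0.0425, Sp. nigra 0.205, Sp. viridis 0.042.
Unnormalized posteriors (prior × likelihood):
  Sp. lutea: 0.43 × 0.088 = 0.03784
  Sp. rubra: 0.26 × 0.0425 = 0.01105
  Sp. nigra: 0.11 × 0.205 = 0.02255
  Sp. viridis: 0.2 × 0.042 = 0.0084
Normalizing constant = 0.07984.
The ratio is 0.03784 / 0.0084 (the normalizer cancels) = 4.505.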